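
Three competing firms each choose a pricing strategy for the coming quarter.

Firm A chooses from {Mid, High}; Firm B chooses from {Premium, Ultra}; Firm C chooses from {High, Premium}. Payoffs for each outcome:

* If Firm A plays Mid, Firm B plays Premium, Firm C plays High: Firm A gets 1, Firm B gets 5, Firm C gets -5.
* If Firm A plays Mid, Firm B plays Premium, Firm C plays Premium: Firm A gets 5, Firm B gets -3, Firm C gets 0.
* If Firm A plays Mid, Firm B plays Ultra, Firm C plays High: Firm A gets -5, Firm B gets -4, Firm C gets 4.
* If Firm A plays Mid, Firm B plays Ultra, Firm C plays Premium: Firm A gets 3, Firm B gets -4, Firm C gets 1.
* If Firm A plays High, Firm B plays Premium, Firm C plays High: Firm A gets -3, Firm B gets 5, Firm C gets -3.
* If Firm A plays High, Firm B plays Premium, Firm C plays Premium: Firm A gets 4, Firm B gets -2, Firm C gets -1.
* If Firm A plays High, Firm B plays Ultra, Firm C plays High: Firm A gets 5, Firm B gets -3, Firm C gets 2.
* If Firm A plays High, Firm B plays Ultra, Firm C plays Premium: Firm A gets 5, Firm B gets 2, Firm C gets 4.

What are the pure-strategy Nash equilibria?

For each strategy profile, look for a profitable unilateral deviation.
(Mid, Premium, High): Firm C can switch to Premium (-5 → 0). Not NE.
(Mid, Premium, Premium): Firm A gets 5, best alternative 4; Firm B gets -3, best alternative -4; Firm C gets 0, best alternative -5. No profitable deviation — NE.
(Mid, Ultra, High): Firm A can switch to High (-5 → 5). Not NE.
(Mid, Ultra, Premium): Firm A can switch to High (3 → 5). Not NE.
(High, Premium, High): Firm A can switch to Mid (-3 → 1). Not NE.
(High, Premium, Premium): Firm A can switch to Mid (4 → 5). Not NE.
(High, Ultra, High): Firm B can switch to Premium (-3 → 5). Not NE.
(High, Ultra, Premium): Firm A gets 5, best alternative 3; Firm B gets 2, best alternative -2; Firm C gets 4, best alternative 2. No profitable deviation — NE.

The pure Nash equilibria are (Mid, Premium, Premium), (High, Ultra, Premium).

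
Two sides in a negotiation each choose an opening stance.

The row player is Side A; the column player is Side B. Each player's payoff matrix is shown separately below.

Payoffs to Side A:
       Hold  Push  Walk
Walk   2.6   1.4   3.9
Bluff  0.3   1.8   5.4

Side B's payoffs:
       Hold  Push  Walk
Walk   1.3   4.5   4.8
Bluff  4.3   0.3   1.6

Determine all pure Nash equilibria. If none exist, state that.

No pure-strategy Nash equilibrium.

Side A against Hold: payoffs 2.6, 0.3 → best response Walk.
Side A against Push: payoffs 1.4, 1.8 → best response Bluff.
Side A against Walk: payoffs 3.9, 5.4 → best response Bluff.
Side B against Walk: payoffs 1.3, 4.5, 4.8 → best response Walk.
Side B against Bluff: payoffs 4.3, 0.3, 1.6 → best response Hold.
No profile is a mutual best response for all players.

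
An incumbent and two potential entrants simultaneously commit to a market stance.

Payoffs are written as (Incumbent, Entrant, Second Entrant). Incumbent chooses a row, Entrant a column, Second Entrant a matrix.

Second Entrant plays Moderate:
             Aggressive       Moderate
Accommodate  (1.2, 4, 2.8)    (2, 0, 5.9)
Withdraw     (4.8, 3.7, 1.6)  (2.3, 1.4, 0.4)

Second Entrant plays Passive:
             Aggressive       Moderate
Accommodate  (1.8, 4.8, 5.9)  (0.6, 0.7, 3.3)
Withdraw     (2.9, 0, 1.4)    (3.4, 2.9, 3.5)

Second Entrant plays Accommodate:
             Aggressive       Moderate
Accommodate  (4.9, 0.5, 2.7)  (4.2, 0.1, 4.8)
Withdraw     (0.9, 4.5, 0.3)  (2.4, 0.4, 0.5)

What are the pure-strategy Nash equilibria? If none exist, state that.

(Accommodate, Aggressive, Moderate): Incumbent can switch to Withdraw (1.2 → 4.8). Not NE.
(Accommodate, Aggressive, Passive): Incumbent can switch to Withdraw (1.8 → 2.9). Not NE.
(Accommodate, Aggressive, Accommodate): Second Entrant can switch to Moderate (2.7 → 2.8). Not NE.
(Accommodate, Moderate, Moderate): Incumbent can switch to Withdraw (2 → 2.3). Not NE.
(Accommodate, Moderate, Passive): Incumbent can switch to Withdraw (0.6 → 3.4). Not NE.
(Accommodate, Moderate, Accommodate): Entrant can switch to Aggressive (0.1 → 0.5). Not NE.
(Withdraw, Aggressive, Moderate): Incumbent gets 4.8, best alternative 1.2; Entrant gets 3.7, best alternative 1.4; Second Entrant gets 1.6, best alternative 1.4. No profitable deviation — NE.
(Withdraw, Aggressive, Passive): Entrant can switch to Moderate (0 → 2.9). Not NE.
(Withdraw, Aggressive, Accommodate): Incumbent can switch to Accommodate (0.9 → 4.9). Not NE.
(Withdraw, Moderate, Moderate): Entrant can switch to Aggressive (1.4 → 3.7). Not NE.
(Withdraw, Moderate, Passive): Incumbent gets 3.4, best alternative 0.6; Entrant gets 2.9, best alternative 0; Second Entrant gets 3.5, best alternative 0.5. No profitable deviation — NE.
(Withdraw, Moderate, Accommodate): Incumbent can switch to Accommodate (2.4 → 4.2). Not NE.

The pure Nash equilibria are (Withdraw, Aggressive, Moderate), (Withdraw, Moderate, Passive).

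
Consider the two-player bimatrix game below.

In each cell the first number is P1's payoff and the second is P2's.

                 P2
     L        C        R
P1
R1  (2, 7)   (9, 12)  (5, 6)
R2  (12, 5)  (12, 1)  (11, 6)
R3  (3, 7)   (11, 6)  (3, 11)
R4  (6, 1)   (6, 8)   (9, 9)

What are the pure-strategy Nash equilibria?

For each player, find the best response to each opponent profile; mutual best responses are the pure NE.
P1 against L: payoffs 2, 12, 3, 6 → best response R2.
P1 against C: payoffs 9, 12, 11, 6 → best response R2.
P1 against R: payoffs 5, 11, 3, 9 → best response R2.
P2 against R1: payoffs 7, 12, 6 → best response C.
P2 against R2: payoffs 5, 1, 6 → best response R.
P2 against R3: payoffs 7, 6, 11 → best response R.
P2 against R4: payoffs 1, 8, 9 → best response R.
Mutual best responses: (R2, R).

(R2, R)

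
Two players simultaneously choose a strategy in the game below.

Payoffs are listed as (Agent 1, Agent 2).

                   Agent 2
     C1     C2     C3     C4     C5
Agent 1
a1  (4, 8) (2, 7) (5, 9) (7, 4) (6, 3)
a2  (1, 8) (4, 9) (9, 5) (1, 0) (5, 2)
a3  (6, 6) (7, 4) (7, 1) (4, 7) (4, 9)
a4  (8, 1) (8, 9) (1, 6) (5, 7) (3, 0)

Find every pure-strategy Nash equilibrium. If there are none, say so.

Agent 1 against C1: payoffs 4, 1, 6, 8 → best response a4.
Agent 1 against C2: payoffs 2, 4, 7, 8 → best response a4.
Agent 1 against C3: payoffs 5, 9, 7, 1 → best response a2.
Agent 1 against C4: payoffs 7, 1, 4, 5 → best response a1.
Agent 1 against C5: payoffs 6, 5, 4, 3 → best response a1.
Agent 2 against a1: payoffs 8, 7, 9, 4, 3 → best response C3.
Agent 2 against a2: payoffs 8, 9, 5, 0, 2 → best response C2.
Agent 2 against a3: payoffs 6, 4, 1, 7, 9 → best response C5.
Agent 2 against a4: payoffs 1, 9, 6, 7, 0 → best response C2.
Mutual best responses: (a4, C2).

The unique pure-strategy Nash equilibrium is (a4, C2).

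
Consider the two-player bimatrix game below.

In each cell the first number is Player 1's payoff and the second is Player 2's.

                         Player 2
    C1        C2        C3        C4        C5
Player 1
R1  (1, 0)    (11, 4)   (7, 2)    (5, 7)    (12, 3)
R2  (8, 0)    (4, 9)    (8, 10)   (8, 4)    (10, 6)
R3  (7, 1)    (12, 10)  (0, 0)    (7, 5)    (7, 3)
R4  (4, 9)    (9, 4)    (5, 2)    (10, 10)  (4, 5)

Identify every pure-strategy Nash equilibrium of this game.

The pure Nash equilibria are (R2, C3) and (R3, C2) and (R4, C4).

(R1, C1): Player 1 can switch to R2 (1 → 8). Not NE.
(R1, C2): Player 1 can switch to R3 (11 → 12). Not NE.
(R1, C3): Player 1 can switch to R2 (7 → 8). Not NE.
(R1, C4): Player 1 can switch to R2 (5 → 8). Not NE.
(R1, C5): Player 2 can switch to C2 (3 → 4). Not NE.
(R2, C1): Player 2 can switch to C2 (0 → 9). Not NE.
(R2, C2): Player 1 can switch to R1 (4 → 11). Not NE.
(R2, C3): Player 1 gets 8, best alternative 7; Player 2 gets 10, best alternative 9. No profitable deviation — NE.
(R2, C4): Player 1 can switch to R4 (8 → 10). Not NE.
(R2, C5): Player 1 can switch to R1 (10 → 12). Not NE.
(R3, C1): Player 1 can switch to R2 (7 → 8). Not NE.
(R3, C2): Player 1 gets 12, best alternative 11; Player 2 gets 10, best alternative 5. No profitable deviation — NE.
(R3, C3): Player 1 can switch to R1 (0 → 7). Not NE.
(R3, C4): Player 1 can switch to R2 (7 → 8). Not NE.
(R4, C4): Player 1 gets 10, best alternative 8; Player 2 gets 10, best alternative 9. No profitable deviation — NE.
(The remaining 5 profiles each have a profitable deviation by the same check.)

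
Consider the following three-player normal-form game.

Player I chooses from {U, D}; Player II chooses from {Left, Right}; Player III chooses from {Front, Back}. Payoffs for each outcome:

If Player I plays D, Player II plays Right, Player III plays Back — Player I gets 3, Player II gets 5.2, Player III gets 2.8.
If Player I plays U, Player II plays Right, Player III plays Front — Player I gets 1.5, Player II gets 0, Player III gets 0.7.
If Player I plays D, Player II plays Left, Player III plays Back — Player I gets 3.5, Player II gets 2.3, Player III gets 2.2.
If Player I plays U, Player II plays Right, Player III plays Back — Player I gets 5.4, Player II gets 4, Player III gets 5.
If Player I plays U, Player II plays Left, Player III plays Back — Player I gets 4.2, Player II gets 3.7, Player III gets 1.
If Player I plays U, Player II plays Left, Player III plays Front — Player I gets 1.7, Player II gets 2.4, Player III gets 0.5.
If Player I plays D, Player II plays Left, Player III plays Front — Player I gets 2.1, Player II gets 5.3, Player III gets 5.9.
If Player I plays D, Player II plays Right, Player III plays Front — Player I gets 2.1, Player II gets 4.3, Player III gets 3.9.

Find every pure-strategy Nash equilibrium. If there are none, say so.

The pure Nash equilibria are (U, Right, Back); (D, Left, Front).

Player I against (Left, Front): payoffs 1.7, 2.1 → best response D.
Player I against (Left, Back): payoffs 4.2, 3.5 → best response U.
Player I against (Right, Front): payoffs 1.5, 2.1 → best response D.
Player I against (Right, Back): payoffs 5.4, 3 → best response U.
Player II against (U, Front): payoffs 2.4, 0 → best response Left.
Player II against (U, Back): payoffs 3.7, 4 → best response Right.
Player II against (D, Front): payoffs 5.3, 4.3 → best response Left.
Player II against (D, Back): payoffs 2.3, 5.2 → best response Right.
Player III against (U, Left): payoffs 0.5, 1 → best response Back.
Player III against (U, Right): payoffs 0.7, 5 → best response Back.
Player III against (D, Left): payoffs 5.9, 2.2 → best response Front.
Player III against (D, Right): payoffs 3.9, 2.8 → best response Front.
Mutual best responses: (U, Right, Back); (D, Left, Front).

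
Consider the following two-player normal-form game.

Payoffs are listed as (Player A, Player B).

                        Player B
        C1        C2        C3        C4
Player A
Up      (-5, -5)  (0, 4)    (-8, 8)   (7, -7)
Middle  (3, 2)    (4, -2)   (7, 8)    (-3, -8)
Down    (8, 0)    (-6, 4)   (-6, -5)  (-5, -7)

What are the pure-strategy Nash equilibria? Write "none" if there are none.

Mark each player's best response to every combination of opponents' strategies; a profile where every player is best-responding is a pure Nash equilibrium.
Player A against C1: payoffs -5, 3, 8 → best response Down.
Player A against C2: payoffs 0, 4, -6 → best response Middle.
Player A against C3: payoffs -8, 7, -6 → best response Middle.
Player A against C4: payoffs 7, -3, -5 → best response Up.
Player B against Up: payoffs -5, 4, 8, -7 → best response C3.
Player B against Middle: payoffs 2, -2, 8, -8 → best response C3.
Player B against Down: payoffs 0, 4, -5, -7 → best response C2.
Mutual best responses: (Middle, C3).

The unique pure-strategy Nash equilibrium is (Middle, C3).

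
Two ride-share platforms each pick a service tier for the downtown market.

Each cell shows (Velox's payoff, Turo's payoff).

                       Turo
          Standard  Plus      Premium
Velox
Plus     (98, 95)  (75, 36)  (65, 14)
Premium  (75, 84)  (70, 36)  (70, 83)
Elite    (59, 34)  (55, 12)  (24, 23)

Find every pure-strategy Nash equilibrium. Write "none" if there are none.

(Plus, Standard)

(Plus, Standard): Velox gets 98, best alternative 75; Turo gets 95, best alternative 36. No profitable deviation — NE.
(Plus, Plus): Turo can switch to Standard (36 → 95). Not NE.
(Plus, Premium): Velox can switch to Premium (65 → 70). Not NE.
(Premium, Standard): Velox can switch to Plus (75 → 98). Not NE.
(Premium, Plus): Velox can switch to Plus (70 → 75). Not NE.
(Premium, Premium): Turo can switch to Standard (83 → 84). Not NE.
(Elite, Standard): Velox can switch to Plus (59 → 98). Not NE.
(Elite, Plus): Velox can switch to Plus (55 → 75). Not NE.
(Elite, Premium): Velox can switch to Plus (24 → 65). Not NE.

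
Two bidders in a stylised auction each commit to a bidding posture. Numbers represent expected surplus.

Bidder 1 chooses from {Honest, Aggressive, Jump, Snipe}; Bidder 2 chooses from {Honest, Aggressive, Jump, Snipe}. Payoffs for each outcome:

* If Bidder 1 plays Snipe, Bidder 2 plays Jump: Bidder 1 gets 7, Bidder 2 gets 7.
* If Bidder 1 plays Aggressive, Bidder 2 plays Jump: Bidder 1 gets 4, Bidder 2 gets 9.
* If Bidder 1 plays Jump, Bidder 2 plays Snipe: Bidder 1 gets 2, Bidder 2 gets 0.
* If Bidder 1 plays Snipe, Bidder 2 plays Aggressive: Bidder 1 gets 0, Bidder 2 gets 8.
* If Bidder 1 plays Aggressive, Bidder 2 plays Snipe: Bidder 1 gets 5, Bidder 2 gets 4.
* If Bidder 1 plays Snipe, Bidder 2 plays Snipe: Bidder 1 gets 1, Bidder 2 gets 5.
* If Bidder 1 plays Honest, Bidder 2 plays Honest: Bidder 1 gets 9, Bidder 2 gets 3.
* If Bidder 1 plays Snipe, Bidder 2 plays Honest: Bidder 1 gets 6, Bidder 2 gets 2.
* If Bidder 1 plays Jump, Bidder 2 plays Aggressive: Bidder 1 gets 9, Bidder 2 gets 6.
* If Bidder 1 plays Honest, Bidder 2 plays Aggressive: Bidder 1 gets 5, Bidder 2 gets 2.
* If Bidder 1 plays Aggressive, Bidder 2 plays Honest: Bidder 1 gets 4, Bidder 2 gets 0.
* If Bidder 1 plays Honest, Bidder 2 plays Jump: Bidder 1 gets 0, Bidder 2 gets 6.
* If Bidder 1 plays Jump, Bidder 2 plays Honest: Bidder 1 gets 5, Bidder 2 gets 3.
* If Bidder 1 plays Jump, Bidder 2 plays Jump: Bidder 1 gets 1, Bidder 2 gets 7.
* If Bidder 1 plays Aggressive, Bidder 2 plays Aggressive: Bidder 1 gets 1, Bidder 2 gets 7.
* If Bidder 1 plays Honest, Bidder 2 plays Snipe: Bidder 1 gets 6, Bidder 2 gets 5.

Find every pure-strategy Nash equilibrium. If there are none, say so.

This game has no pure Nash equilibrium.

Bidder 1 against Honest: payoffs 9, 4, 5, 6 → best response Honest.
Bidder 1 against Aggressive: payoffs 5, 1, 9, 0 → best response Jump.
Bidder 1 against Jump: payoffs 0, 4, 1, 7 → best response Snipe.
Bidder 1 against Snipe: payoffs 6, 5, 2, 1 → best response Honest.
Bidder 2 against Honest: payoffs 3, 2, 6, 5 → best response Jump.
Bidder 2 against Aggressive: payoffs 0, 7, 9, 4 → best response Jump.
Bidder 2 against Jump: payoffs 3, 6, 7, 0 → best response Jump.
Bidder 2 against Snipe: payoffs 2, 8, 7, 5 → best response Aggressive.
No profile is a mutual best response for all players.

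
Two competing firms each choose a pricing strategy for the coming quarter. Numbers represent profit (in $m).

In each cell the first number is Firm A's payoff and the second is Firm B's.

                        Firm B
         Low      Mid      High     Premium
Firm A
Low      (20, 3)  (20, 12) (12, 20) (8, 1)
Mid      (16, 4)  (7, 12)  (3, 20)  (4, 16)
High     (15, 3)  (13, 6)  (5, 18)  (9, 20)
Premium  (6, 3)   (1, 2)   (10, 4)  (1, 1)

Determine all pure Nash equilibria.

The pure Nash equilibria are (Low, High), (High, Premium).

For each player, find the best response to each opponent profile; mutual best responses are the pure NE.
Firm A against Low: payoffs 20, 16, 15, 6 → best response Low.
Firm A against Mid: payoffs 20, 7, 13, 1 → best response Low.
Firm A against High: payoffs 12, 3, 5, 10 → best response Low.
Firm A against Premium: payoffs 8, 4, 9, 1 → best response High.
Firm B against Low: payoffs 3, 12, 20, 1 → best response High.
Firm B against Mid: payoffs 4, 12, 20, 16 → best response High.
Firm B against High: payoffs 3, 6, 18, 20 → best response Premium.
Firm B against Premium: payoffs 3, 2, 4, 1 → best response High.
Mutual best responses: (Low, High); (High, Premium).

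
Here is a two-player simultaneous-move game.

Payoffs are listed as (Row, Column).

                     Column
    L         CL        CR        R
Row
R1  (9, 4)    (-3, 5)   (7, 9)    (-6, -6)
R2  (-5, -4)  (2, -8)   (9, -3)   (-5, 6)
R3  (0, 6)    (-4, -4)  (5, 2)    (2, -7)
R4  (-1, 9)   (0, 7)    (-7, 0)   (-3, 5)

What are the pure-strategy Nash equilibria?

none

Mark each player's best response to every combination of opponents' strategies; a profile where every player is best-responding is a pure Nash equilibrium.
Row against L: payoffs 9, -5, 0, -1 → best response R1.
Row against CL: payoffs -3, 2, -4, 0 → best response R2.
Row against CR: payoffs 7, 9, 5, -7 → best response R2.
Row against R: payoffs -6, -5, 2, -3 → best response R3.
Column against R1: payoffs 4, 5, 9, -6 → best response CR.
Column against R2: payoffs -4, -8, -3, 6 → best response R.
Column against R3: payoffs 6, -4, 2, -7 → best response L.
Column against R4: payoffs 9, 7, 0, 5 → best response L.
No profile is a mutual best response for all players.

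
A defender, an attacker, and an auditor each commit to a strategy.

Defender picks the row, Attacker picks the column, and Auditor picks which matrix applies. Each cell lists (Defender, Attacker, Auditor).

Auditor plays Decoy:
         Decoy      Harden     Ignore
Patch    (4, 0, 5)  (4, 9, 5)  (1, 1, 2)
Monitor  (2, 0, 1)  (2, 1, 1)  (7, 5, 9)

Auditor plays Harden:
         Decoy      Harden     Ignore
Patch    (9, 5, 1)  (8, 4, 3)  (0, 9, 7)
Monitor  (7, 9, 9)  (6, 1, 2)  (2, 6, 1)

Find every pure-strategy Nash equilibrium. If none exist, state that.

The pure Nash equilibria are (Patch, Harden, Decoy), (Monitor, Ignore, Decoy).

(Patch, Decoy, Decoy): Attacker can switch to Harden (0 → 9). Not NE.
(Patch, Decoy, Harden): Attacker can switch to Ignore (5 → 9). Not NE.
(Patch, Harden, Decoy): Defender gets 4, best alternative 2; Attacker gets 9, best alternative 1; Auditor gets 5, best alternative 3. No profitable deviation — NE.
(Patch, Harden, Harden): Attacker can switch to Decoy (4 → 5). Not NE.
(Patch, Ignore, Decoy): Defender can switch to Monitor (1 → 7). Not NE.
(Patch, Ignore, Harden): Defender can switch to Monitor (0 → 2). Not NE.
(Monitor, Decoy, Decoy): Defender can switch to Patch (2 → 4). Not NE.
(Monitor, Decoy, Harden): Defender can switch to Patch (7 → 9). Not NE.
(Monitor, Harden, Decoy): Defender can switch to Patch (2 → 4). Not NE.
(Monitor, Ignore, Decoy): Defender gets 7, best alternative 1; Attacker gets 5, best alternative 1; Auditor gets 9, best alternative 1. No profitable deviation — NE.
(The remaining 2 profiles each have a profitable deviation by the same check.)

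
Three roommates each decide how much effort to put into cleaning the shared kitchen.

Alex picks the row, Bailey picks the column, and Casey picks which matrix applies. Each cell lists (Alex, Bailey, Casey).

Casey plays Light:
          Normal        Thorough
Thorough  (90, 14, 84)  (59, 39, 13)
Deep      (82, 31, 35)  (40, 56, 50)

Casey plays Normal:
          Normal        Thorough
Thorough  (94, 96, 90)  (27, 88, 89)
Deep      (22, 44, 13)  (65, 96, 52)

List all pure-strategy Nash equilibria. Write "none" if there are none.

(Thorough, Normal, Light): Bailey can switch to Thorough (14 → 39). Not NE.
(Thorough, Normal, Normal): Alex gets 94, best alternative 22; Bailey gets 96, best alternative 88; Casey gets 90, best alternative 84. No profitable deviation — NE.
(Thorough, Thorough, Light): Casey can switch to Normal (13 → 89). Not NE.
(Thorough, Thorough, Normal): Alex can switch to Deep (27 → 65). Not NE.
(Deep, Normal, Light): Alex can switch to Thorough (82 → 90). Not NE.
(Deep, Normal, Normal): Alex can switch to Thorough (22 → 94). Not NE.
(Deep, Thorough, Light): Alex can switch to Thorough (40 → 59). Not NE.
(Deep, Thorough, Normal): Alex gets 65, best alternative 27; Bailey gets 96, best alternative 44; Casey gets 52, best alternative 50. No profitable deviation — NE.

The pure Nash equilibria are (Thorough, Normal, Normal), (Deep, Thorough, Normal).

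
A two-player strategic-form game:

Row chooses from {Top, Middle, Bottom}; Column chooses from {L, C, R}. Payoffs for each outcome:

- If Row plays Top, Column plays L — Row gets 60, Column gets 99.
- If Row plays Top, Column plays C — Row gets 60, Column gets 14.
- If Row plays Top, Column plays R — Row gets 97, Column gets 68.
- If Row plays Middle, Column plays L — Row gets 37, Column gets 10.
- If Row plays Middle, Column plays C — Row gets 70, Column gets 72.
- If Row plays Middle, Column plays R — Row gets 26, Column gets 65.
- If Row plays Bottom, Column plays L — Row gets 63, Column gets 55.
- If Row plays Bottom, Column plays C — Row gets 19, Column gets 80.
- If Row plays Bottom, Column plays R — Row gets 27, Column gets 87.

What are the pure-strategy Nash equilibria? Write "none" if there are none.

Row against L: payoffs 60, 37, 63 → best response Bottom.
Row against C: payoffs 60, 70, 19 → best response Middle.
Row against R: payoffs 97, 26, 27 → best response Top.
Column against Top: payoffs 99, 14, 68 → best response L.
Column against Middle: payoffs 10, 72, 65 → best response C.
Column against Bottom: payoffs 55, 80, 87 → best response R.
Mutual best responses: (Middle, C).

The unique pure-strategy Nash equilibrium is (Middle, C).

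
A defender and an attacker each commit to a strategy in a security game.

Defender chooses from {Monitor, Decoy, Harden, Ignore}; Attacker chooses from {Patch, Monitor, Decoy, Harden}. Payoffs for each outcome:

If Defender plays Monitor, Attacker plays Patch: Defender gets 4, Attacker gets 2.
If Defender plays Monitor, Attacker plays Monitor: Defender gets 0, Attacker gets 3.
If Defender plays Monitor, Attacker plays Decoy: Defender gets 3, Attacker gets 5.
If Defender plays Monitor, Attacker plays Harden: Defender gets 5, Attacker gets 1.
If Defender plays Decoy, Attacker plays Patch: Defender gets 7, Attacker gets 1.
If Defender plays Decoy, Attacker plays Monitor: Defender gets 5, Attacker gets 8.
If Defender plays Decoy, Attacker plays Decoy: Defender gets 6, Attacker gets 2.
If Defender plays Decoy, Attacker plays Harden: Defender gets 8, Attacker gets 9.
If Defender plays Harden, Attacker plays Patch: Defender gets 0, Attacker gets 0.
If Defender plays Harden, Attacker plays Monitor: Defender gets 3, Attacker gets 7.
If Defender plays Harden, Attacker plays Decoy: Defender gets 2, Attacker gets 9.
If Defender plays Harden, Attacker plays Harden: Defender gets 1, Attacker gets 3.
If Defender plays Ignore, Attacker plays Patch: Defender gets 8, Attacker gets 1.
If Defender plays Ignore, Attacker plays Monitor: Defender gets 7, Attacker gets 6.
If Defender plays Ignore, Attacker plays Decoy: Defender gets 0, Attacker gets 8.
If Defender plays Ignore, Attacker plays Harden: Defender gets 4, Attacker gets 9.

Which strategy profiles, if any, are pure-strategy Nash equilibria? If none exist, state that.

Defender against Patch: payoffs 4, 7, 0, 8 → best response Ignore.
Defender against Monitor: payoffs 0, 5, 3, 7 → best response Ignore.
Defender against Decoy: payoffs 3, 6, 2, 0 → best response Decoy.
Defender against Harden: payoffs 5, 8, 1, 4 → best response Decoy.
Attacker against Monitor: payoffs 2, 3, 5, 1 → best response Decoy.
Attacker against Decoy: payoffs 1, 8, 2, 9 → best response Harden.
Attacker against Harden: payoffs 0, 7, 9, 3 → best response Decoy.
Attacker against Ignore: payoffs 1, 6, 8, 9 → best response Harden.
Mutual best responses: (Decoy, Harden).

Pure NE: (Decoy, Harden)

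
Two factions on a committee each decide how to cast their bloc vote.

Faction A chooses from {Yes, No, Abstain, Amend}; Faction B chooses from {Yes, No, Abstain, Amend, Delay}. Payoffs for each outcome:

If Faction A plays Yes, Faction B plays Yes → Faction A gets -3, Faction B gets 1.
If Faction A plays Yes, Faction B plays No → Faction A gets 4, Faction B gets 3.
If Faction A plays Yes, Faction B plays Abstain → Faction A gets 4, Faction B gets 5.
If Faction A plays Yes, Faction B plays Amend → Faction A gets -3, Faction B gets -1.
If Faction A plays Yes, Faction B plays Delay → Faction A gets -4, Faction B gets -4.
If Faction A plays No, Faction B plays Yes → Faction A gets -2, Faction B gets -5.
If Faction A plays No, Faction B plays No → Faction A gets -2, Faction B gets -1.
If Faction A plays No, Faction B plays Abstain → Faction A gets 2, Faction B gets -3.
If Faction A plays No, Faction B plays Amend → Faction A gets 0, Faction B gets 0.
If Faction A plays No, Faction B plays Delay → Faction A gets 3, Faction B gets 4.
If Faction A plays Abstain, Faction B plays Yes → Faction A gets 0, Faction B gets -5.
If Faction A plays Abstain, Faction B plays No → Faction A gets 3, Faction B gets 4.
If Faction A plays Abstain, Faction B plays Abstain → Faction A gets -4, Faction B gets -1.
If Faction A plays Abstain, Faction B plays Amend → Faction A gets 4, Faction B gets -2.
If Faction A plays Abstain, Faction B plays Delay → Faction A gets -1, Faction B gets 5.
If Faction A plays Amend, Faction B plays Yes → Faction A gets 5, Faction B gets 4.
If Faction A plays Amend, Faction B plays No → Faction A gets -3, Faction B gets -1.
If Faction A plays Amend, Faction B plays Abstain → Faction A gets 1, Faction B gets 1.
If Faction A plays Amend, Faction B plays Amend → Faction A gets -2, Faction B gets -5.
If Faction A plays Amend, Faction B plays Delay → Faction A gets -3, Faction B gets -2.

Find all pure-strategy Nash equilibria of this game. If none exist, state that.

The pure Nash equilibria are (Yes, Abstain) and (No, Delay) and (Amend, Yes).

Faction A against Yes: payoffs -3, -2, 0, 5 → best response Amend.
Faction A against No: payoffs 4, -2, 3, -3 → best response Yes.
Faction A against Abstain: payoffs 4, 2, -4, 1 → best response Yes.
Faction A against Amend: payoffs -3, 0, 4, -2 → best response Abstain.
Faction A against Delay: payoffs -4, 3, -1, -3 → best response No.
Faction B against Yes: payoffs 1, 3, 5, -1, -4 → best response Abstain.
Faction B against No: payoffs -5, -1, -3, 0, 4 → best response Delay.
Faction B against Abstain: payoffs -5, 4, -1, -2, 5 → best response Delay.
Faction B against Amend: payoffs 4, -1, 1, -5, -2 → best response Yes.
Mutual best responses: (Yes, Abstain); (No, Delay); (Amend, Yes).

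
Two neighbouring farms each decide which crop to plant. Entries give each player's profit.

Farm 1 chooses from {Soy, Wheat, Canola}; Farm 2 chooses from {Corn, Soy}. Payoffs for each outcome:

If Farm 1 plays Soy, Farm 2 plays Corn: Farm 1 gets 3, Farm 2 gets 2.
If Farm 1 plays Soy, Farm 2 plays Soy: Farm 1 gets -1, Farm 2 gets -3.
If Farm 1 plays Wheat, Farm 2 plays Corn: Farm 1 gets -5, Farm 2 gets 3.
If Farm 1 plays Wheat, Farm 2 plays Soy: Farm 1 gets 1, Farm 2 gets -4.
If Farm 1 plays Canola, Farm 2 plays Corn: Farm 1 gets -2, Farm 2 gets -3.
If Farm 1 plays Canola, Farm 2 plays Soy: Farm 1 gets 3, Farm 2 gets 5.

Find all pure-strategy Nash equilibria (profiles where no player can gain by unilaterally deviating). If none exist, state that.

(Soy, Corn); (Canola, Soy)

For each player, find the best response to each opponent profile; mutual best responses are the pure NE.
Farm 1 against Corn: payoffs 3, -5, -2 → best response Soy.
Farm 1 against Soy: payoffs -1, 1, 3 → best response Canola.
Farm 2 against Soy: payoffs 2, -3 → best response Corn.
Farm 2 against Wheat: payoffs 3, -4 → best response Corn.
Farm 2 against Canola: payoffs -3, 5 → best response Soy.
Mutual best responses: (Soy, Corn); (Canola, Soy).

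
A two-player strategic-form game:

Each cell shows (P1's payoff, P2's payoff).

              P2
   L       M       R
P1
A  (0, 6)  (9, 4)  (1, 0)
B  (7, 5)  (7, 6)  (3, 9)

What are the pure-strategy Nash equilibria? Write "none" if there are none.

P1 against L: payoffs 0, 7 → best response B.
P1 against M: payoffs 9, 7 → best response A.
P1 against R: payoffs 1, 3 → best response B.
P2 against A: payoffs 6, 4, 0 → best response L.
P2 against B: payoffs 5, 6, 9 → best response R.
Mutual best responses: (B, R).

The unique pure-strategy Nash equilibrium is (B, R).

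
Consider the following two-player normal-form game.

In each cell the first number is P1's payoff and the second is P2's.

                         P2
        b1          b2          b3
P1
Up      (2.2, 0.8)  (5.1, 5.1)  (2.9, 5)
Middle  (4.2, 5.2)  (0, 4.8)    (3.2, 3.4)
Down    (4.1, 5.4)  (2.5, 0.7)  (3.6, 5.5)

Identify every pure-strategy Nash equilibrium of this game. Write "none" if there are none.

(Up, b2); (Middle, b1); (Down, b3)

P1 against b1: payoffs 2.2, 4.2, 4.1 → best response Middle.
P1 against b2: payoffs 5.1, 0, 2.5 → best response Up.
P1 against b3: payoffs 2.9, 3.2, 3.6 → best response Down.
P2 against Up: payoffs 0.8, 5.1, 5 → best response b2.
P2 against Middle: payoffs 5.2, 4.8, 3.4 → best response b1.
P2 against Down: payoffs 5.4, 0.7, 5.5 → best response b3.
Mutual best responses: (Up, b2); (Middle, b1); (Down, b3).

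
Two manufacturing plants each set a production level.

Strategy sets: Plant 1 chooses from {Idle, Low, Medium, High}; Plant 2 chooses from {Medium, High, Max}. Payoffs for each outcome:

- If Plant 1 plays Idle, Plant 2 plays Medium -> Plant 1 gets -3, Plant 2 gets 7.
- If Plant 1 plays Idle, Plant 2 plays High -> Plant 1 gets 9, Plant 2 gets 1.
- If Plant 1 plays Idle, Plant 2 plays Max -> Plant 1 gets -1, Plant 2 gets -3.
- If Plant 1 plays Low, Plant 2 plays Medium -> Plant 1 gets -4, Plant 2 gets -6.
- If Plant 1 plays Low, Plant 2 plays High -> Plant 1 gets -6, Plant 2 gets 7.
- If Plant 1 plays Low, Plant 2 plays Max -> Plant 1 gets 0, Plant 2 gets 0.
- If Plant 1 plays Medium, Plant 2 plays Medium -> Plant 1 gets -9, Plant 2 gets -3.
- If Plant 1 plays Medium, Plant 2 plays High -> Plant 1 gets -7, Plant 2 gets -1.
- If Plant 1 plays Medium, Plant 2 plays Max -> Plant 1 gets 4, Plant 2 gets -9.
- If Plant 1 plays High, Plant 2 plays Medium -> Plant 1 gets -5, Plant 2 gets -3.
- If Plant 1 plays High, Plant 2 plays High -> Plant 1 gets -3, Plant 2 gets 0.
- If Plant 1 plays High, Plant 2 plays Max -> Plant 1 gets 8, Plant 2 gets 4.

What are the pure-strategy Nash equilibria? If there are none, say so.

Pure-strategy Nash equilibria: (Idle, Medium), (High, Max)

Plant 1 against Medium: payoffs -3, -4, -9, -5 → best response Idle.
Plant 1 against High: payoffs 9, -6, -7, -3 → best response Idle.
Plant 1 against Max: payoffs -1, 0, 4, 8 → best response High.
Plant 2 against Idle: payoffs 7, 1, -3 → best response Medium.
Plant 2 against Low: payoffs -6, 7, 0 → best response High.
Plant 2 against Medium: payoffs -3, -1, -9 → best response High.
Plant 2 against High: payoffs -3, 0, 4 → best response Max.
Mutual best responses: (Idle, Medium); (High, Max).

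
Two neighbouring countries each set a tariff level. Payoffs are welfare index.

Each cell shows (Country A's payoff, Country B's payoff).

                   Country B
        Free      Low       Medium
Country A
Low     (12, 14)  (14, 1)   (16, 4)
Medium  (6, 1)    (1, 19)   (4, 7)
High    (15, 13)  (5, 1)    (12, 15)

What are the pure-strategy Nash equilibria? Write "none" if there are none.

This game has no pure Nash equilibrium.

(Low, Free): Country A can switch to High (12 → 15). Not NE.
(Low, Low): Country B can switch to Free (1 → 14). Not NE.
(Low, Medium): Country B can switch to Free (4 → 14). Not NE.
(Medium, Free): Country A can switch to Low (6 → 12). Not NE.
(Medium, Low): Country A can switch to Low (1 → 14). Not NE.
(Medium, Medium): Country A can switch to Low (4 → 16). Not NE.
(High, Free): Country B can switch to Medium (13 → 15). Not NE.
(High, Low): Country A can switch to Low (5 → 14). Not NE.
(The remaining 1 profile has a profitable deviation by the same check.)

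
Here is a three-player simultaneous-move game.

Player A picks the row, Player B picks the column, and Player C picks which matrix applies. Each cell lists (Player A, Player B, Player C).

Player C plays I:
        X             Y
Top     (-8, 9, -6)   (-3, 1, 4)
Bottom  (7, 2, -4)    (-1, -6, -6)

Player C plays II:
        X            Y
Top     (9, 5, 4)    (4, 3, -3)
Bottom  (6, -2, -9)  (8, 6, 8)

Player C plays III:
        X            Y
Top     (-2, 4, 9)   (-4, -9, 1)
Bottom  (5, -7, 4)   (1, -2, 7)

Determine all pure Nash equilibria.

Player A against (X, I): payoffs -8, 7 → best response Bottom.
Player A against (X, II): payoffs 9, 6 → best response Top.
Player A against (X, III): payoffs -2, 5 → best response Bottom.
Player A against (Y, I): payoffs -3, -1 → best response Bottom.
Player A against (Y, II): payoffs 4, 8 → best response Bottom.
Player A against (Y, III): payoffs -4, 1 → best response Bottom.
Player B against (Top, I): payoffs 9, 1 → best response X.
Player B against (Top, II): payoffs 5, 3 → best response X.
Player B against (Top, III): payoffs 4, -9 → best response X.
Player B against (Bottom, I): payoffs 2, -6 → best response X.
Player B against (Bottom, II): payoffs -2, 6 → best response Y.
Player B against (Bottom, III): payoffs -7, -2 → best response Y.
Player C against (Top, X): payoffs -6, 4, 9 → best response III.
Player C against (Top, Y): payoffs 4, -3, 1 → best response I.
Player C against (Bottom, X): payoffs -4, -9, 4 → best response III.
Player C against (Bottom, Y): payoffs -6, 8, 7 → best response II.
Mutual best responses: (Bottom, Y, II).

Pure NE: (Bottom, Y, II)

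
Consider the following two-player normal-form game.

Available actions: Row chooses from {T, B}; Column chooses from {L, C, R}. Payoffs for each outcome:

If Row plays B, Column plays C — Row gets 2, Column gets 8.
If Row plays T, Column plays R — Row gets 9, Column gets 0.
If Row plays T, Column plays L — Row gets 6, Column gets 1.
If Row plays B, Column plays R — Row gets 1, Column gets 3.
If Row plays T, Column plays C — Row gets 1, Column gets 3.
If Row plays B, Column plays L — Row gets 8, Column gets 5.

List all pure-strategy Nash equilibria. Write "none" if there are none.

Pure NE: (B, C)

(T, L): Row can switch to B (6 → 8). Not NE.
(T, C): Row can switch to B (1 → 2). Not NE.
(T, R): Column can switch to L (0 → 1). Not NE.
(B, L): Column can switch to C (5 → 8). Not NE.
(B, C): Row gets 2, best alternative 1; Column gets 8, best alternative 5. No profitable deviation — NE.
(B, R): Row can switch to T (1 → 9). Not NE.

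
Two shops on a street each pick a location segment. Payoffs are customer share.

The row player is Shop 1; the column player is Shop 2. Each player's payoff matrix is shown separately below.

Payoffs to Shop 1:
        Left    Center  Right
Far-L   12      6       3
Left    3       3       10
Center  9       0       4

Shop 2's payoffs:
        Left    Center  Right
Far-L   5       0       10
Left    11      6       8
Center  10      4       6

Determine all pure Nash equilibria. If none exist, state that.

Mark each player's best response to every combination of opponents' strategies; a profile where every player is best-responding is a pure Nash equilibrium.
Shop 1 against Left: payoffs 12, 3, 9 → best response Far-L.
Shop 1 against Center: payoffs 6, 3, 0 → best response Far-L.
Shop 1 against Right: payoffs 3, 10, 4 → best response Left.
Shop 2 against Far-L: payoffs 5, 0, 10 → best response Right.
Shop 2 against Left: payoffs 11, 6, 8 → best response Left.
Shop 2 against Center: payoffs 10, 4, 6 → best response Left.
No profile is a mutual best response for all players.

No pure-strategy Nash equilibrium.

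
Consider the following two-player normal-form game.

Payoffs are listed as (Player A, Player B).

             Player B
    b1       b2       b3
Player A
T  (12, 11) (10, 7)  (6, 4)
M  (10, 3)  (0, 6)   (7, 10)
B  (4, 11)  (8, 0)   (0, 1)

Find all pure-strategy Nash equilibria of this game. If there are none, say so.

Check each profile: it is a Nash equilibrium iff no player can strictly gain by switching unilaterally.
(T, b1): Player A gets 12, best alternative 10; Player B gets 11, best alternative 7. No profitable deviation — NE.
(T, b2): Player B can switch to b1 (7 → 11). Not NE.
(T, b3): Player A can switch to M (6 → 7). Not NE.
(M, b1): Player A can switch to T (10 → 12). Not NE.
(M, b2): Player A can switch to T (0 → 10). Not NE.
(M, b3): Player A gets 7, best alternative 6; Player B gets 10, best alternative 6. No profitable deviation — NE.
(B, b1): Player A can switch to T (4 → 12). Not NE.
(B, b2): Player A can switch to T (8 → 10). Not NE.
(B, b3): Player A can switch to T (0 → 6). Not NE.

Pure-strategy Nash equilibria: (T, b1) and (M, b3)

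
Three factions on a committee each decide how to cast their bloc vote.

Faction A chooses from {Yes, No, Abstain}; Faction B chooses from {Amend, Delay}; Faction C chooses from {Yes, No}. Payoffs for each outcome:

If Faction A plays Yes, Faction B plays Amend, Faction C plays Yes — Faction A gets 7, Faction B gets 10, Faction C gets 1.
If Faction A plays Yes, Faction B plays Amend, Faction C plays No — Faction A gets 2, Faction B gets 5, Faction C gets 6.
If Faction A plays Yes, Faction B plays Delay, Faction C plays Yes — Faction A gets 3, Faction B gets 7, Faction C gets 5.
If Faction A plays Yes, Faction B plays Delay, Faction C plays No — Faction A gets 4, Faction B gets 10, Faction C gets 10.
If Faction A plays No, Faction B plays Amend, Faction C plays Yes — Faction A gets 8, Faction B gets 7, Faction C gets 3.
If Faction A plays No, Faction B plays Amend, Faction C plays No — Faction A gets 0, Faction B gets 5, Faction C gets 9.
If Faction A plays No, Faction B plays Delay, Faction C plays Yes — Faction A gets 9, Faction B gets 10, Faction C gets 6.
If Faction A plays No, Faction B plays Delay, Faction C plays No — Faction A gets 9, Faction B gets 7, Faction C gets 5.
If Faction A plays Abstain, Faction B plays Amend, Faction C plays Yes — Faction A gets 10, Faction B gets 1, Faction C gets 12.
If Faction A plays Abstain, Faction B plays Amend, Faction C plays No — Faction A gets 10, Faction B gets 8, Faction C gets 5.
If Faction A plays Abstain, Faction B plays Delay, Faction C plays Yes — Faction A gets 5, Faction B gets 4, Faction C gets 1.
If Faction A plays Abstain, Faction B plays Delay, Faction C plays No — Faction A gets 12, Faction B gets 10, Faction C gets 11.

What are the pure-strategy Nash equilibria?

Pure-strategy Nash equilibria: (No, Delay, Yes) and (Abstain, Delay, No)

(Yes, Amend, Yes): Faction A can switch to No (7 → 8). Not NE.
(Yes, Amend, No): Faction A can switch to Abstain (2 → 10). Not NE.
(Yes, Delay, Yes): Faction A can switch to No (3 → 9). Not NE.
(Yes, Delay, No): Faction A can switch to No (4 → 9). Not NE.
(No, Amend, Yes): Faction A can switch to Abstain (8 → 10). Not NE.
(No, Amend, No): Faction A can switch to Yes (0 → 2). Not NE.
(No, Delay, Yes): Faction A gets 9, best alternative 5; Faction B gets 10, best alternative 7; Faction C gets 6, best alternative 5. No profitable deviation — NE.
(No, Delay, No): Faction A can switch to Abstain (9 → 12). Not NE.
(Abstain, Amend, Yes): Faction B can switch to Delay (1 → 4). Not NE.
(Abstain, Delay, No): Faction A gets 12, best alternative 9; Faction B gets 10, best alternative 8; Faction C gets 11, best alternative 1. No profitable deviation — NE.
(The remaining 2 profiles each have a profitable deviation by the same check.)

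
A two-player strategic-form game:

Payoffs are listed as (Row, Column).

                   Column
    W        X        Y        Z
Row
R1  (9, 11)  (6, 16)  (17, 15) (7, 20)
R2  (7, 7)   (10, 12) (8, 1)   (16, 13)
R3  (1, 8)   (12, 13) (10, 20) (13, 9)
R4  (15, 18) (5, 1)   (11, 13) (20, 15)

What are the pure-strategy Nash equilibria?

Pure NE: (R4, W)

Check each profile: it is a Nash equilibrium iff no player can strictly gain by switching unilaterally.
(R1, W): Row can switch to R4 (9 → 15). Not NE.
(R1, X): Row can switch to R2 (6 → 10). Not NE.
(R1, Y): Column can switch to X (15 → 16). Not NE.
(R1, Z): Row can switch to R2 (7 → 16). Not NE.
(R2, W): Row can switch to R1 (7 → 9). Not NE.
(R2, X): Row can switch to R3 (10 → 12). Not NE.
(R4, W): Row gets 15, best alternative 9; Column gets 18, best alternative 15. No profitable deviation — NE.
(The remaining 9 profiles each have a profitable deviation by the same check.)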